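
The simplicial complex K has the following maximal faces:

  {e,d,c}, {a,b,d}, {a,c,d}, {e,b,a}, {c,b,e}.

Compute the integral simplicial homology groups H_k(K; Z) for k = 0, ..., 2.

We work with the vertex ordering a < b < c < d < e. The simplices of K, each written with vertices in increasing order, are:

  0-simplices (5): a, b, c, d, e
  1-simplices (10): ab, ac, ad, ae, bc, bd, be, cd, ce, de
  2-simplices (5): abd, abe, acd, bce, cde

so the chain groups are C_0 ≅ Z^5, C_1 ≅ Z^10, C_2 ≅ Z^5.

∂_1: C_1 → C_0 sends each edge [p,q] (with p < q) to q − p. For instance
  ∂ae = e − a.
The resulting 5×10 matrix has rank 4, and its Smith normal form has invariant factors (1,1,1,1).

∂_2: C_2 → C_1 sends each 2-simplex [p,q,r] to [q,r] − [p,r] + [p,q]. For instance
  ∂bce = ce − be + bc,
  ∂acd = cd − ad + ac.
The 10×5 boundary matrix has rank 5 and Smith normal form diag(1,1,1,1,1).

Reading off H_k = ker ∂_k / im ∂_{k+1}:

  H_0: rank C_0 − rank ∂_1 = 5 − 4 = 1, and the invariant factors of ∂_1 are all 1, so H_0 ≅ Z.
  H_1: rank ker ∂_1 − rank ∂_2 = (10 − 4) − 5 = 1, and the invariant factors of ∂_2 are all 1, so H_1 ≅ Z.
  H_2: rank ker ∂_2 − rank ∂_3 = (5 − 5) − 0 = 0, and there is no ∂_3, so H_2 ≅ 0.

(K is a triangulation of the Möbius band.)

H_0 = Z,  H_1 = Z,  H_2 = 0.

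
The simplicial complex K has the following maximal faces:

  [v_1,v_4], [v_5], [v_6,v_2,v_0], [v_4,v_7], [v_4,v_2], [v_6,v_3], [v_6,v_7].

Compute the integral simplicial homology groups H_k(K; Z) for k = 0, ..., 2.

Fix the vertex order v_0 < v_1 < v_2 < v_3 < v_4 < v_5 < v_6 < v_7 and write every simplex with vertices in increasing order. Then dim K = 2 and the simplices of K are:

  0-simplices (8): [v_0], [v_1], [v_2], [v_3], [v_4], [v_5], [v_6], [v_7]
  1-simplices (8): [v_0,v_2], [v_0,v_6], [v_1,v_4], [v_2,v_4], [v_2,v_6], [v_3,v_6], [v_4,v_7], [v_6,v_7]
  2-simplices (1): [v_0,v_2,v_6]

so the chain groups are C_0 ≅ Z^8, C_1 ≅ Z^8, C_2 ≅ Z^1.

Boundary ∂_1: C_1 → C_0 sends each edge [p,q] (with p < q) to q − p. For instance
  ∂[v_3,v_6] = [v_6] − [v_3].
This gives a 8×8 integer matrix of rank 6; reducing to Smith normal form yields diagonal entries (1,1,1,1,1,1).

The boundary map ∂_2: C_2 → C_1 maps a triangle to the signed sum of its edges. For instance
  ∂[v_0,v_2,v_6] = [v_2,v_6] − [v_0,v_6] + [v_0,v_2].
The 8×1 boundary matrix has rank 1 and Smith normal form diag(1).

Now H_k = ker ∂_k / im ∂_{k+1}, so:

  H_0: rank C_0 − rank ∂_1 = 8 − 6 = 2, and the invariant factors of ∂_1 are all 1, so H_0 = Z^2.
  H_1: rank ker ∂_1 − rank ∂_2 = (8 − 6) − 1 = 1, and the invariant factors of ∂_2 are all 1, so H_1 = Z.
  H_2: rank ker ∂_2 − rank ∂_3 = (1 − 1) − 0 = 0, and there is no ∂_3, so H_2 = 0.

H_0 = Z^2,  H_1 = Z,  H_2 = 0.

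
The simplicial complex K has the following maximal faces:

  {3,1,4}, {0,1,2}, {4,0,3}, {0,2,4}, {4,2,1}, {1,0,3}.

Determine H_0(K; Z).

H_0 = Z.

K has 5 vertices, 9 edges, 6 triangles.
rank ∂_0 = 0, rank ∂_1 = 4 ⇒ b_0 = 5 − 0 − 4 = 1; all invariant factors of ∂_1 are 1 so no torsion. So H_0 ≅ Z.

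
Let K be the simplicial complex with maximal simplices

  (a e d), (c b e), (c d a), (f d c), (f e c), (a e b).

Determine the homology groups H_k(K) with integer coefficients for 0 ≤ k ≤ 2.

Take the total order a < b < c < d < e < f on the vertex set. Then K (dimension 2) consists of the simplices:

  0-simplices (6): a, b, c, d, e, f
  1-simplices (12): ab, ac, ad, ae, bc, be, cd, ce, cf, de, df, ef
  2-simplices (6): abe, acd, ade, bce, cdf, cef

Hence C_0 ≅ Z^6, C_1 ≅ Z^12, C_2 ≅ Z^6.

∂_1: C_1 → C_0 maps an edge to its endpoints' difference, ∂[p,q] = q − p.
The 6×12 boundary matrix has rank 5 and Smith normal form diag(1,1,1,1,1).

∂_2: C_2 → C_1 sends each 2-simplex [p,q,r] to [q,r] − [p,r] + [p,q]. For instance
  ∂cdf = df − cf + cd,
  ∂bce = ce − be + bc.
The resulting 12×6 matrix has rank 6, and its Smith normal form has invariant factors (1,1,1,1,1,1).

From H_k ≅ ker(∂_k) / im(∂_{k+1}) we obtain:

  H_0: rank C_0 − rank ∂_1 = 6 − 5 = 1, and the invariant factors of ∂_1 are all 1, so H_0 ≅ Z.
  H_1: rank ker ∂_1 − rank ∂_2 = (12 − 5) − 6 = 1, and the invariant factors of ∂_2 are all 1, so H_1 ≅ Z.
  H_2: rank ker ∂_2 − rank ∂_3 = (6 − 6) − 0 = 0, and there is no ∂_3, so H_2 ≅ 0.

As a check, the Euler characteristic is 6 − 12 + 6 = 0, which agrees with 1 − 1 + 0 = 0.
(K is a triangulation of the cylinder S^1 x I.)

H_0 ≅ Z,  H_1 ≅ Z,  H_2 = 0.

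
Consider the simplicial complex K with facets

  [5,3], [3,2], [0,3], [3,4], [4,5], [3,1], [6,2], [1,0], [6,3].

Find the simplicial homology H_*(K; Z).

Order the vertices as 0 < 1 < 2 < 3 < 4 < 5 < 6. Listing each simplex with vertices in this order, K has dimension 1 with simplices:

  0-simplices (7): [0], [1], [2], [3], [4], [5], [6]
  1-simplices (9): [0,1], [0,3], [1,3], [2,3], [2,6], [3,4], [3,5], [3,6], [4,5]

Hence C_0 ≅ Z^7, C_1 ≅ Z^9.

Boundary ∂_1: C_1 → C_0 maps an edge to its endpoints' difference, ∂[p,q] = q − p. For instance
  ∂[0,1] = [1] − [0].
This gives a 7×9 integer matrix of rank 6; reducing to Smith normal form yields diagonal entries (1,1,1,1,1,1).

Now H_k = ker ∂_k / im ∂_{k+1}, so:

  H_0: rank C_0 − rank ∂_1 = 7 − 6 = 1, and the invariant factors of ∂_1 are all 1, so H_0 ≅ Z.
  H_1: rank ker ∂_1 − rank ∂_2 = (9 − 6) − 0 = 3, and there is no ∂_2, so H_1 ≅ Z^3.

As a check, the Euler characteristic is 7 − 9 = -2, which agrees with 1 − 3 = -2.
(K is a triangulation of a wedge of 3 circles.)

H_0 = Z,  H_1 = Z^3.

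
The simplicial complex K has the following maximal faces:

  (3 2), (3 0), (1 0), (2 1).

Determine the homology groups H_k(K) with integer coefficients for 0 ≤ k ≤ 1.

Order the vertices as 0 < 1 < 2 < 3. Listing each simplex with vertices in this order, K has dimension 1 with simplices:

  0-simplices (4): [0], [1], [2], [3]
  1-simplices (4): [0,1], [0,3], [1,2], [2,3]

giving chain groups C_0 ≅ Z^4, C_1 ≅ Z^4.

The boundary map ∂_1: C_1 → C_0 is given by ∂[p,q] = [q] − [p].
The 4×4 boundary matrix has rank 3 and Smith normal form diag(1,1,1).

Computing H_k = (kernel of ∂_k) / (image of ∂_{k+1}):

  H_0: rank C_0 − rank ∂_1 = 4 − 3 = 1, and the invariant factors of ∂_1 are all 1, so H_0 = Z.
  H_1: rank ker ∂_1 − rank ∂_2 = (4 − 3) − 0 = 1, and there is no ∂_2, so H_1 = Z.

H_0 = Z,  H_1 = Z.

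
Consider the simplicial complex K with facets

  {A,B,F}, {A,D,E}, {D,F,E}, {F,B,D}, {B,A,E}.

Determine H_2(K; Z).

H_2 ≅ 0.

Take the total order A < B < D < E < F on the vertex set. Then K (dimension 2) consists of the simplices:

  0-simplices (5): A, B, D, E, F
  1-simplices (10): AB, AD, AE, AF, BD, BE, BF, DE, DF, EF
  2-simplices (5): ABE, ABF, ADE, BDF, DEF

Hence C_0 ≅ Z^5, C_1 ≅ Z^10, C_2 ≅ Z^5.

The boundary map ∂_1: C_1 → C_0 sends each edge [p,q] (with p < q) to q − p. For instance
  ∂AE = E − A.
As a 5×10 matrix over Z this has rank 4, with invariant factors (1,1,1,1).

Boundary ∂_2: C_2 → C_1 sends each 2-simplex [p,q,r] to [q,r] − [p,r] + [p,q]. For instance
  ∂BDF = DF − BF + BD,
  ∂DEF = EF − DF + DE.
This gives a 10×5 integer matrix of rank 5; reducing to Smith normal form yields diagonal entries (1,1,1,1,1).

From H_k ≅ ker(∂_k) / im(∂_{k+1}) we obtain:

  H_2: rank ker ∂_2 − rank ∂_3 = (5 − 5) − 0 = 0, and there is no ∂_3, so H_2 ≅ 0.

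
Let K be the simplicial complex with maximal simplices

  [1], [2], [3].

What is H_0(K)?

H_0 = Z^3.

Fix the vertex order 1 < 2 < 3 and write every simplex with vertices in increasing order. Then dim K = 0 and the simplices of K are:

  0-simplices (3): [1], [2], [3]

Hence C_0 ≅ Z^3.

Computing H_k = (kernel of ∂_k) / (image of ∂_{k+1}):

  H_0: rank C_0 − rank ∂_1 = 3 − 0 = 3, and there is no ∂_1, so H_0 ≅ Z^3.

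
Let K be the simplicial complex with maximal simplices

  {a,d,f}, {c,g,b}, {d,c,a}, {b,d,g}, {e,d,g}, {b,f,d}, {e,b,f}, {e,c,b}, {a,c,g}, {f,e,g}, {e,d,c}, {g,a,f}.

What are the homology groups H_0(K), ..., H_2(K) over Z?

Take the total order a < b < c < d < e < f < g on the vertex set. Then K (dimension 2) consists of the simplices:

  0-simplices (7): a, b, c, d, e, f, g
  1-simplices (18): ac, ad, af, ag, bc, bd, be, bf, bg, cd, ce, cg, de, df, dg, ef, eg, fg
  2-simplices (12): acd, acg, adf, afg, bce, bcg, bdf, bdg, bef, cde, deg, efg

giving chain groups C_0 ≅ Z^7, C_1 ≅ Z^18, C_2 ≅ Z^12.

The boundary map ∂_1: C_1 → C_0 maps an edge to its endpoints' difference, ∂[p,q] = q − p.
As a 7×18 matrix over Z this has rank 6, with invariant factors (1,1,1,1,1,1).

The boundary map ∂_2: C_2 → C_1 maps a triangle to the signed sum of its edges. For instance
  ∂adf = df − af + ad,
  ∂afg = fg − ag + af.
As a 18×12 matrix over Z this has rank 12, with invariant factors (1,1,1,1,1,1,1,1,1,1,1,2).

From H_k ≅ ker(∂_k) / im(∂_{k+1}) we obtain:

  H_0: rank C_0 − rank ∂_1 = 7 − 6 = 1, and the invariant factors of ∂_1 are all 1, so H_0 ≅ Z.
  H_1: rank ker ∂_1 − rank ∂_2 = (18 − 6) − 12 = 0, and ∂_2 has invariant factor 2 > 1, so H_1 ≅ Z_2.
  H_2: rank ker ∂_2 − rank ∂_3 = (12 − 12) − 0 = 0, and there is no ∂_3, so H_2 ≅ 0.

H_0 = Z,  H_1 = Z_2,  H_2 = 0.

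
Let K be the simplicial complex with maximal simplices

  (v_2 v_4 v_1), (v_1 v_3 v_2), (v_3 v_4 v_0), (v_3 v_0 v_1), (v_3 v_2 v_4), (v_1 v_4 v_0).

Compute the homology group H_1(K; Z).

H_1 ≅ 0.

We work with the vertex ordering v_0 < v_1 < v_2 < v_3 < v_4. The simplices of K, each written with vertices in increasing order, are:

  0-simplices (5): [v_0], [v_1], [v_2], [v_3], [v_4]
  1-simplices (9): [v_0,v_1], [v_0,v_3], [v_0,v_4], [v_1,v_2], [v_1,v_3], [v_1,v_4], [v_2,v_3], [v_2,v_4], [v_3,v_4]
  2-simplices (6): [v_0,v_1,v_3], [v_0,v_1,v_4], [v_0,v_3,v_4], [v_1,v_2,v_3], [v_1,v_2,v_4], [v_2,v_3,v_4]

giving chain groups C_0 ≅ Z^5, C_1 ≅ Z^9, C_2 ≅ Z^6.

Boundary ∂_1: C_1 → C_0 sends each edge [p,q] (with p < q) to q − p. For instance
  ∂[v_1,v_4] = [v_4] − [v_1].
This gives a 5×9 integer matrix of rank 4; reducing to Smith normal form yields diagonal entries (1,1,1,1).

∂_2: C_2 → C_1 sends each 2-simplex [p,q,r] to [q,r] − [p,r] + [p,q]. For instance
  ∂[v_2,v_3,v_4] = [v_3,v_4] − [v_2,v_4] + [v_2,v_3],
  ∂[v_0,v_1,v_3] = [v_1,v_3] − [v_0,v_3] + [v_0,v_1].
The 9×6 boundary matrix has rank 5 and Smith normal form diag(1,1,1,1,1).

Computing H_k = (kernel of ∂_k) / (image of ∂_{k+1}):

  H_1: rank ker ∂_1 − rank ∂_2 = (9 − 4) − 5 = 0, and the invariant factors of ∂_2 are all 1, so H_1 ≅ 0.

(K is a triangulation of the 2-sphere S^2.)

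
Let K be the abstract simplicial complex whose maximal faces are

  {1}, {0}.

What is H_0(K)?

H_0 ≅ Z^2.

We work with the vertex ordering 0 < 1. The simplices of K, each written with vertices in increasing order, are:

  0-simplices (2): [0], [1]

giving chain groups C_0 ≅ Z^2.

Reading off H_k = ker ∂_k / im ∂_{k+1}:

  H_0: rank C_0 − rank ∂_1 = 2 − 0 = 2, and there is no ∂_1, so H_0 = Z^2.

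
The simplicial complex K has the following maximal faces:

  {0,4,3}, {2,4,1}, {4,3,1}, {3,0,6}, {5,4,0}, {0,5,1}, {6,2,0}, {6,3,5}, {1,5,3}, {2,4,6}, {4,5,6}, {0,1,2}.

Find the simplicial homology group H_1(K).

Order the vertices as 0 < 1 < 2 < 3 < 4 < 5 < 6. Listing each simplex with vertices in this order, K has dimension 2 with simplices:

  0-simplices (7): [0], [1], [2], [3], [4], [5], [6]
  1-simplices (18): [0,1], [0,2], [0,3], [0,4], [0,5], [0,6], [1,2], [1,3], [1,4], [1,5], [2,4], [2,6], [3,4], [3,5], [3,6], [4,5], [4,6], [5,6]
  2-simplices (12): [0,1,2], [0,1,5], [0,2,6], [0,3,4], [0,3,6], [0,4,5], [1,2,4], [1,3,4], [1,3,5], [2,4,6], [3,5,6], [4,5,6]

so the chain groups are C_0 ≅ Z^7, C_1 ≅ Z^18, C_2 ≅ Z^12.

The boundary map ∂_1: C_1 → C_0 is given by ∂[p,q] = [q] − [p]. For instance
  ∂[4,5] = [5] − [4].
The 7×18 boundary matrix has rank 6 and Smith normal form diag(1,1,1,1,1,1).

∂_2: C_2 → C_1 maps a triangle to the signed sum of its edges. For instance
  ∂[2,4,6] = [4,6] − [2,6] + [2,4],
  ∂[0,3,6] = [3,6] − [0,6] + [0,3].
As a 18×12 matrix over Z this has rank 12, with invariant factors (1,1,1,1,1,1,1,1,1,1,1,2).

From H_k ≅ ker(∂_k) / im(∂_{k+1}) we obtain:

  H_1: rank ker ∂_1 − rank ∂_2 = (18 − 6) − 12 = 0, and ∂_2 has invariant factor 2 > 1, so H_1 ≅ Z/2.

H_1 = Z/2.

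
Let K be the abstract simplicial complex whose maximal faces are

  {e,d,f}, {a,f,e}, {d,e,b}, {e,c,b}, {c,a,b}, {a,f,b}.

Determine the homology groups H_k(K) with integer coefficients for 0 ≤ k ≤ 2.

H_0 ≅ Z,  H_1 ≅ Z,  H_2 = 0.

Take the total order a < b < c < d < e < f on the vertex set. Then K (dimension 2) consists of the simplices:

  0-simplices (6): a, b, c, d, e, f
  1-simplices (12): ab, ac, ae, af, bc, bd, be, bf, ce, de, df, ef
  2-simplices (6): abc, abf, aef, bce, bde, def

Hence C_0 ≅ Z^6, C_1 ≅ Z^12, C_2 ≅ Z^6.

The boundary map ∂_1: C_1 → C_0 maps an edge to its endpoints' difference, ∂[p,q] = q − p. For instance
  ∂bf = f − b.
The 6×12 boundary matrix has rank 5 and Smith normal form diag(1,1,1,1,1).

The boundary map ∂_2: C_2 → C_1 sends each 2-simplex [p,q,r] to [q,r] − [p,r] + [p,q]. For instance
  ∂bce = ce − be + bc,
  ∂bde = de − be + bd.
As a 12×6 matrix over Z this has rank 6, with invariant factors (1,1,1,1,1,1).

From H_k ≅ ker(∂_k) / im(∂_{k+1}) we obtain:

  H_0: rank C_0 − rank ∂_1 = 6 − 5 = 1, and the invariant factors of ∂_1 are all 1, so H_0 = Z.
  H_1: rank ker ∂_1 − rank ∂_2 = (12 − 5) − 6 = 1, and the invariant factors of ∂_2 are all 1, so H_1 = Z.
  H_2: rank ker ∂_2 − rank ∂_3 = (6 − 6) − 0 = 0, and there is no ∂_3, so H_2 = 0.

As a check, the Euler characteristic is 6 − 12 + 6 = 0, which agrees with 1 − 1 + 0 = 0.
(K is a triangulation of the cylinder S^1 x I.)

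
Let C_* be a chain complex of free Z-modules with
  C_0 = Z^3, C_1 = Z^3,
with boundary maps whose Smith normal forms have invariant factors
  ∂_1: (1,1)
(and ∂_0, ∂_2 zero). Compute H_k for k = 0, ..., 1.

H_0: b_0 = 3 − 0 − 2 = 1; torsion from ∂_1 factors > 1: none. So H_0 ≅ Z.
H_1: b_1 = 3 − 2 − 0 = 1; torsion from ∂_2 factors > 1: none. So H_1 ≅ Z.

H_0 ≅ Z,  H_1 ≅ Z.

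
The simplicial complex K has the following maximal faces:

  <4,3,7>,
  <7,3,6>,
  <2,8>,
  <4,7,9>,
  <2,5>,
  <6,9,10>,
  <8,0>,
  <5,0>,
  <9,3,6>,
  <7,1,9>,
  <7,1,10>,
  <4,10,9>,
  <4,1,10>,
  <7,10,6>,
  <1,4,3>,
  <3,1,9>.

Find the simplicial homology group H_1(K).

We work with the vertex ordering 0 < 1 < 2 < 3 < 4 < 5 < 6 < 7 < 8 < 9 < 10. The simplices of K, each written with vertices in increasing order, are:

  0-simplices (11): [0], [1], [2], [3], [4], [5], [6], [7], [8], [9], [10]
  1-simplices (22): [0,5], [0,8], [1,3], [1,4], [1,7], [1,9], [1,10], [2,5], [2,8], [3,4], [3,6], [3,7], [3,9], [4,7], [4,9], [4,10], [6,7], [6,9], [6,10], [7,9], [7,10], [9,10]
  2-simplices (12): [1,3,4], [1,3,9], [1,4,10], [1,7,9], [1,7,10], [3,4,7], [3,6,7], [3,6,9], [4,7,9], [4,9,10], [6,7,10], [6,9,10]

so the chain groups are C_0 ≅ Z^11, C_1 ≅ Z^22, C_2 ≅ Z^12.

Boundary ∂_1: C_1 → C_0 is given by ∂[p,q] = [q] − [p]. For instance
  ∂[1,3] = [3] − [1].
The 11×22 boundary matrix has rank 9 and Smith normal form diag(1,1,1,1,1,1,1,1,1).

Boundary ∂_2: C_2 → C_1 maps a triangle to the signed sum of its edges. For instance
  ∂[3,6,7] = [6,7] − [3,7] + [3,6],
  ∂[1,3,4] = [3,4] − [1,4] + [1,3].
This gives a 22×12 integer matrix of rank 12; reducing to Smith normal form yields diagonal entries (1,1,1,1,1,1,1,1,1,1,1,2).

Reading off H_k = ker ∂_k / im ∂_{k+1}:

  H_1: rank ker ∂_1 − rank ∂_2 = (22 − 9) − 12 = 1, and ∂_2 has invariant factor 2 > 1, so H_1 ≅ Z ⊕ Z/2Z.

(K is a triangulation of the disjoint union of the circle S^1 and the real projective plane RP^2.)

H_1 = Z ⊕ Z/2Z.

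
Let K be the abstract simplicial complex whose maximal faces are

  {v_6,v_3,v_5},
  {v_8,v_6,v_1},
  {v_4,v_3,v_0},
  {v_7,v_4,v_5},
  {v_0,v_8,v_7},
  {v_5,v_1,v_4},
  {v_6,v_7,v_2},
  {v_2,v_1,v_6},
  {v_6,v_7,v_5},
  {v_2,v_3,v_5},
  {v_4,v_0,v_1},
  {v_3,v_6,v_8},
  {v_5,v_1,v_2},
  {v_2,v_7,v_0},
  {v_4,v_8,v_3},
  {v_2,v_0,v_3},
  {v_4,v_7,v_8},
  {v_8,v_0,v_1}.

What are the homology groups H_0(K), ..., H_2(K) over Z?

H_0 = Z,  H_1 = Z ⊕ Z/2,  H_2 = 0.

Fix the vertex order v_0 < v_1 < v_2 < v_3 < v_4 < v_5 < v_6 < v_7 < v_8 and write every simplex with vertices in increasing order. Then dim K = 2 and the simplices of K are:

  0-simplices (9): [v_0], [v_1], [v_2], [v_3], [v_4], [v_5], [v_6], [v_7], [v_8]
  1-simplices (27): (27 of them)
  2-simplices (18): (18 of them)

Hence C_0 ≅ Z^9, C_1 ≅ Z^27, C_2 ≅ Z^18.

Boundary ∂_1: C_1 → C_0 is given by ∂[p,q] = [q] − [p]. For instance
  ∂[v_3,v_6] = [v_6] − [v_3].
This gives a 9×27 integer matrix of rank 8; reducing to Smith normal form yields diagonal entries (1,1,1,1,1,1,1,1).

The boundary map ∂_2: C_2 → C_1 sends each 2-simplex [p,q,r] to [q,r] − [p,r] + [p,q]. For instance
  ∂[v_2,v_6,v_7] = [v_6,v_7] − [v_2,v_7] + [v_2,v_6],
  ∂[v_1,v_2,v_6] = [v_2,v_6] − [v_1,v_6] + [v_1,v_2].
The 27×18 boundary matrix has rank 18 and Smith normal form diag(1,1,1,1,1,1,1,1,1,1,1,1,1,1,1,1,1,2).

From H_k ≅ ker(∂_k) / im(∂_{k+1}) we obtain:

  H_0: rank C_0 − rank ∂_1 = 9 − 8 = 1, and the invariant factors of ∂_1 are all 1, so H_0 ≅ Z.
  H_1: rank ker ∂_1 − rank ∂_2 = (27 − 8) − 18 = 1, and ∂_2 has invariant factor 2 > 1, so H_1 ≅ Z ⊕ Z/2.
  H_2: rank ker ∂_2 − rank ∂_3 = (18 − 18) − 0 = 0, and there is no ∂_3, so H_2 ≅ 0.

As a check, the Euler characteristic is 9 − 27 + 18 = 0, which agrees with 1 − 1 + 0 = 0.
(K is a triangulation of the Klein bottle.)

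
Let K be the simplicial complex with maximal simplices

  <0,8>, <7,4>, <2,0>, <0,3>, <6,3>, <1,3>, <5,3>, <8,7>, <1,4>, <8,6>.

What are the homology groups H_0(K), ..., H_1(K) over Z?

H_0 = Z,  H_1 = Z^2.

We work with the vertex ordering 0 < 1 < 2 < 3 < 4 < 5 < 6 < 7 < 8. The simplices of K, each written with vertices in increasing order, are:

  0-simplices (9): [0], [1], [2], [3], [4], [5], [6], [7], [8]
  1-simplices (10): [0,2], [0,3], [0,8], [1,3], [1,4], [3,5], [3,6], [4,7], [6,8], [7,8]

giving chain groups C_0 ≅ Z^9, C_1 ≅ Z^10.

The boundary map ∂_1: C_1 → C_0 is given by ∂[p,q] = [q] − [p]. For instance
  ∂[3,5] = [5] − [3].
This gives a 9×10 integer matrix of rank 8; reducing to Smith normal form yields diagonal entries (1,1,1,1,1,1,1,1).

Now H_k = ker ∂_k / im ∂_{k+1}, so:

  H_0: rank C_0 − rank ∂_1 = 9 − 8 = 1, and the invariant factors of ∂_1 are all 1, so H_0 = Z.
  H_1: rank ker ∂_1 − rank ∂_2 = (10 − 8) − 0 = 2, and there is no ∂_2, so H_1 = Z^2.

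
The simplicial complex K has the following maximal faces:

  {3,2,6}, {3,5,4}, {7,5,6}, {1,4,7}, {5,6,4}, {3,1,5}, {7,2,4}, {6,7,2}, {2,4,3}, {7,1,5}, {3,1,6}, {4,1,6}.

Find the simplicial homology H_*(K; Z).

Order the vertices as 1 < 2 < 3 < 4 < 5 < 6 < 7. Listing each simplex with vertices in this order, K has dimension 2 with simplices:

  0-simplices (7): [1], [2], [3], [4], [5], [6], [7]
  1-simplices (18): [1,3], [1,4], [1,5], [1,6], [1,7], [2,3], [2,4], [2,6], [2,7], [3,4], [3,5], [3,6], [4,5], [4,6], [4,7], [5,6], [5,7], [6,7]
  2-simplices (12): [1,3,5], [1,3,6], [1,4,6], [1,4,7], [1,5,7], [2,3,4], [2,3,6], [2,4,7], [2,6,7], [3,4,5], [4,5,6], [5,6,7]

Hence C_0 ≅ Z^7, C_1 ≅ Z^18, C_2 ≅ Z^12.

∂_1: C_1 → C_0 is given by ∂[p,q] = [q] − [p]. For instance
  ∂[1,7] = [7] − [1].
This gives a 7×18 integer matrix of rank 6; reducing to Smith normal form yields diagonal entries (1,1,1,1,1,1).

Boundary ∂_2: C_2 → C_1 sends each 2-simplex [p,q,r] to [q,r] − [p,r] + [p,q]. For instance
  ∂[1,5,7] = [5,7] − [1,7] + [1,5],
  ∂[2,3,6] = [3,6] − [2,6] + [2,3].
The resulting 18×12 matrix has rank 12, and its Smith normal form has invariant factors (1,1,1,1,1,1,1,1,1,1,1,2).

Computing H_k = (kernel of ∂_k) / (image of ∂_{k+1}):

  H_0: rank C_0 − rank ∂_1 = 7 − 6 = 1, and the invariant factors of ∂_1 are all 1, so H_0 ≅ Z.
  H_1: rank ker ∂_1 − rank ∂_2 = (18 − 6) − 12 = 0, and ∂_2 has invariant factor 2 > 1, so H_1 ≅ Z/2.
  H_2: rank ker ∂_2 − rank ∂_3 = (12 − 12) − 0 = 0, and there is no ∂_3, so H_2 ≅ 0.

(K is a triangulation of the real projective plane RP^2.)

H_0 = Z,  H_1 = Z/2,  H_2 = 0.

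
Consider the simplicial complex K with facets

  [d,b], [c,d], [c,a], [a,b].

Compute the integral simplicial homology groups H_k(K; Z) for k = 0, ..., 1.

Order the vertices as a < b < c < d. Listing each simplex with vertices in this order, K has dimension 1 with simplices:

  0-simplices (4): a, b, c, d
  1-simplices (4): ab, ac, bd, cd

so the chain groups are C_0 ≅ Z^4, C_1 ≅ Z^4.

∂_1: C_1 → C_0 maps an edge to its endpoints' difference, ∂[p,q] = q − p. For instance
  ∂ac = c − a.
The resulting 4×4 matrix has rank 3, and its Smith normal form has invariant factors (1,1,1).

Reading off H_k = ker ∂_k / im ∂_{k+1}:

  H_0: rank C_0 − rank ∂_1 = 4 − 3 = 1, and the invariant factors of ∂_1 are all 1, so H_0 = Z.
  H_1: rank ker ∂_1 − rank ∂_2 = (4 − 3) − 0 = 1, and there is no ∂_2, so H_1 = Z.

As a check, the Euler characteristic is 4 − 4 = 0, which agrees with 1 − 1 = 0.
(K is a triangulation of the circle S^1.)

H_0 = Z,  H_1 = Z.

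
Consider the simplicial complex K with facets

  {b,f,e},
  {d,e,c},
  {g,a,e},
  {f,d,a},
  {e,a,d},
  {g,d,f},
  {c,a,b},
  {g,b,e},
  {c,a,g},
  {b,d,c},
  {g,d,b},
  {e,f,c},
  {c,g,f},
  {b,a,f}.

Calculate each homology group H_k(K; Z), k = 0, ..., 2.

H_0 = Z,  H_1 = Z^2,  H_2 = Z.

Order the vertices as a < b < c < d < e < f < g. Listing each simplex with vertices in this order, K has dimension 2 with simplices:

  0-simplices (7): a, b, c, d, e, f, g
  1-simplices (21): ab, ac, ad, ae, af, ag, bc, bd, be, bf, bg, cd, ce, cf, cg, de, df, dg, ef, eg, fg
  2-simplices (14): abc, abf, acg, ade, adf, aeg, bcd, bdg, bef, beg, cde, cef, cfg, dfg

Hence C_0 ≅ Z^7, C_1 ≅ Z^21, C_2 ≅ Z^14.

The boundary map ∂_1: C_1 → C_0 sends each edge [p,q] (with p < q) to q − p. For instance
  ∂bc = c − b.
This gives a 7×21 integer matrix of rank 6; reducing to Smith normal form yields diagonal entries (1,1,1,1,1,1).

Boundary ∂_2: C_2 → C_1 sends each 2-simplex [p,q,r] to [q,r] − [p,r] + [p,q]. For instance
  ∂acg = cg − ag + ac,
  ∂cde = de − ce + cd.
The resulting 21×14 matrix has rank 13, and its Smith normal form has invariant factors (1,1,1,1,1,1,1,1,1,1,1,1,1).

Computing H_k = (kernel of ∂_k) / (image of ∂_{k+1}):

  H_0: rank C_0 − rank ∂_1 = 7 − 6 = 1, and the invariant factors of ∂_1 are all 1, so H_0 = Z.
  H_1: rank ker ∂_1 − rank ∂_2 = (21 − 6) − 13 = 2, and the invariant factors of ∂_2 are all 1, so H_1 = Z^2.
  H_2: rank ker ∂_2 − rank ∂_3 = (14 − 13) − 0 = 1, and there is no ∂_3, so H_2 = Z.

As a check, the Euler characteristic is 7 − 21 + 14 = 0, which agrees with 1 − 2 + 1 = 0.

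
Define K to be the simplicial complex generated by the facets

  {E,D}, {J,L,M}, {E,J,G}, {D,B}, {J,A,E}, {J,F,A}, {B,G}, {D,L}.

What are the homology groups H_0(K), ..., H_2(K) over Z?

H_0 = Z,  H_1 = Z^2,  H_2 = 0.

Fix the vertex order A < B < D < E < F < G < J < L < M and write every simplex with vertices in increasing order. Then dim K = 2 and the simplices of K are:

  0-simplices (9): A, B, D, E, F, G, J, L, M
  1-simplices (14): AE, AF, AJ, BD, BG, DE, DL, EG, EJ, FJ, GJ, JL, JM, LM
  2-simplices (4): AEJ, AFJ, EGJ, JLM

giving chain groups C_0 ≅ Z^9, C_1 ≅ Z^14, C_2 ≅ Z^4.

The boundary map ∂_1: C_1 → C_0 maps an edge to its endpoints' difference, ∂[p,q] = q − p. For instance
  ∂JM = M − J.
The 9×14 boundary matrix has rank 8 and Smith normal form diag(1,1,1,1,1,1,1,1).

Boundary ∂_2: C_2 → C_1 acts by ∂[p,q,r] = [q,r] − [p,r] + [p,q]. For instance
  ∂EGJ = GJ − EJ + EG,
  ∂AEJ = EJ − AJ + AE.
The resulting 14×4 matrix has rank 4, and its Smith normal form has invariant factors (1,1,1,1).

Now H_k = ker ∂_k / im ∂_{k+1}, so:

  H_0: rank C_0 − rank ∂_1 = 9 − 8 = 1, and the invariant factors of ∂_1 are all 1, so H_0 = Z.
  H_1: rank ker ∂_1 − rank ∂_2 = (14 − 8) − 4 = 2, and the invariant factors of ∂_2 are all 1, so H_1 = Z^2.
  H_2: rank ker ∂_2 − rank ∂_3 = (4 − 4) − 0 = 0, and there is no ∂_3, so H_2 = 0.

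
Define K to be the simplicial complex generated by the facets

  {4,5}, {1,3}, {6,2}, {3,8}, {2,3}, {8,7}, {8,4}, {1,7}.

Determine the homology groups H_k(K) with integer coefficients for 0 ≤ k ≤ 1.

H_0 = Z,  H_1 = Z.

Order the vertices as 1 < 2 < 3 < 4 < 5 < 6 < 7 < 8. Listing each simplex with vertices in this order, K has dimension 1 with simplices:

  0-simplices (8): [1], [2], [3], [4], [5], [6], [7], [8]
  1-simplices (8): [1,3], [1,7], [2,3], [2,6], [3,8], [4,5], [4,8], [7,8]

Hence C_0 ≅ Z^8, C_1 ≅ Z^8.

The boundary map ∂_1: C_1 → C_0 is given by ∂[p,q] = [q] − [p]. For instance
  ∂[1,7] = [7] − [1].
The 8×8 boundary matrix has rank 7 and Smith normal form diag(1,1,1,1,1,1,1).

Now H_k = ker ∂_k / im ∂_{k+1}, so:

  H_0: rank C_0 − rank ∂_1 = 8 − 7 = 1, and the invariant factors of ∂_1 are all 1, so H_0 ≅ Z.
  H_1: rank ker ∂_1 − rank ∂_2 = (8 − 7) − 0 = 1, and there is no ∂_2, so H_1 ≅ Z.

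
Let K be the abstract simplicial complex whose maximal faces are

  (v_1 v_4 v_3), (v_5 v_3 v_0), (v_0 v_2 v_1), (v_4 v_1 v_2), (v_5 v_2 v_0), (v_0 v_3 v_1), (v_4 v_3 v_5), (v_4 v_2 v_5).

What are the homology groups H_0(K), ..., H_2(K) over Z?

We work with the vertex ordering v_0 < v_1 < v_2 < v_3 < v_4 < v_5. The simplices of K, each written with vertices in increasing order, are:

  0-simplices (6): [v_0], [v_1], [v_2], [v_3], [v_4], [v_5]
  1-simplices (12): [v_0,v_1], [v_0,v_2], [v_0,v_3], [v_0,v_5], [v_1,v_2], [v_1,v_3], [v_1,v_4], [v_2,v_4], [v_2,v_5], [v_3,v_4], [v_3,v_5], [v_4,v_5]
  2-simplices (8): [v_0,v_1,v_2], [v_0,v_1,v_3], [v_0,v_2,v_5], [v_0,v_3,v_5], [v_1,v_2,v_4], [v_1,v_3,v_4], [v_2,v_4,v_5], [v_3,v_4,v_5]

giving chain groups C_0 ≅ Z^6, C_1 ≅ Z^12, C_2 ≅ Z^8.

∂_1: C_1 → C_0 is given by ∂[p,q] = [q] − [p].
The 6×12 boundary matrix has rank 5 and Smith normal form diag(1,1,1,1,1).

∂_2: C_2 → C_1 maps a triangle to the signed sum of its edges. For instance
  ∂[v_1,v_2,v_4] = [v_2,v_4] − [v_1,v_4] + [v_1,v_2],
  ∂[v_1,v_3,v_4] = [v_3,v_4] − [v_1,v_4] + [v_1,v_3].
The 12×8 boundary matrix has rank 7 and Smith normal form diag(1,1,1,1,1,1,1).

Now H_k = ker ∂_k / im ∂_{k+1}, so:

  H_0: rank C_0 − rank ∂_1 = 6 − 5 = 1, and the invariant factors of ∂_1 are all 1, so H_0 = Z.
  H_1: rank ker ∂_1 − rank ∂_2 = (12 − 5) − 7 = 0, and the invariant factors of ∂_2 are all 1, so H_1 = 0.
  H_2: rank ker ∂_2 − rank ∂_3 = (8 − 7) − 0 = 1, and there is no ∂_3, so H_2 = Z.

As a check, the Euler characteristic is 6 − 12 + 8 = 2, which agrees with 1 − 0 + 1 = 2.

H_0 = Z,  H_1 = 0,  H_2 = Z.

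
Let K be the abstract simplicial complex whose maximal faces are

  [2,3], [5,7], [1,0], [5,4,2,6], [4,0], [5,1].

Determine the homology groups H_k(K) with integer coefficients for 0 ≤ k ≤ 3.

H_0 = Z,  H_1 = Z,  H_2 = 0,  H_3 = 0.

K has 8 vertices, 11 edges, 4 triangles, 1 3-simplex.
rank ∂_0 = 0, rank ∂_1 = 7 ⇒ b_0 = 8 − 0 − 7 = 1; all invariant factors of ∂_1 are 1 so no torsion. So H_0 = Z.
rank ∂_1 = 7, rank ∂_2 = 3 ⇒ b_1 = 11 − 7 − 3 = 1; all invariant factors of ∂_2 are 1 so no torsion. So H_1 = Z.
rank ∂_2 = 3, rank ∂_3 = 1 ⇒ b_2 = 4 − 3 − 1 = 0; all invariant factors of ∂_3 are 1 so no torsion. So H_2 = 0.
rank ∂_3 = 1, rank ∂_4 = 0 ⇒ b_3 = 1 − 1 − 0 = 0. So H_3 = 0.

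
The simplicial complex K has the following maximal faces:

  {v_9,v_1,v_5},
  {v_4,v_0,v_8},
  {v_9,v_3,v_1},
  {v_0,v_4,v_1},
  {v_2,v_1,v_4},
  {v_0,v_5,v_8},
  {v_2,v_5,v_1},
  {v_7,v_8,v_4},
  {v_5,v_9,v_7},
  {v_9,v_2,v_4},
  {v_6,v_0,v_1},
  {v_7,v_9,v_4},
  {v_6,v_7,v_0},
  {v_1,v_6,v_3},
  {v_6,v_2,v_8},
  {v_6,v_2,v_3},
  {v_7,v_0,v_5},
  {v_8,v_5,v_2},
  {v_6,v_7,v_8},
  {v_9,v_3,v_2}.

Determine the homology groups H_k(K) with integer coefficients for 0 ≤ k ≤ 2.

H_0 = Z,  H_1 = Z ⊕ Z/2Z,  H_2 = 0.

Order the vertices as v_0 < v_1 < v_2 < v_3 < v_4 < v_5 < v_6 < v_7 < v_8 < v_9. Listing each simplex with vertices in this order, K has dimension 2 with simplices:

  0-simplices (10): [v_0], [v_1], [v_2], [v_3], [v_4], [v_5], [v_6], [v_7], [v_8], [v_9]
  1-simplices (30): (30 of them)
  2-simplices (20): (20 of them)

Hence C_0 ≅ Z^10, C_1 ≅ Z^30, C_2 ≅ Z^20.

∂_1: C_1 → C_0 sends each edge [p,q] (with p < q) to q − p.
The 10×30 boundary matrix has rank 9 and Smith normal form diag(1,1,1,1,1,1,1,1,1).

Boundary ∂_2: C_2 → C_1 maps a triangle to the signed sum of its edges. For instance
  ∂[v_0,v_4,v_8] = [v_4,v_8] − [v_0,v_8] + [v_0,v_4],
  ∂[v_0,v_1,v_6] = [v_1,v_6] − [v_0,v_6] + [v_0,v_1].
As a 30×20 matrix over Z this has rank 20, with invariant factors (1,1,1,1,1,1,1,1,1,1,1,1,1,1,1,1,1,1,1,2).

From H_k ≅ ker(∂_k) / im(∂_{k+1}) we obtain:

  H_0: rank C_0 − rank ∂_1 = 10 − 9 = 1, and the invariant factors of ∂_1 are all 1, so H_0 ≅ Z.
  H_1: rank ker ∂_1 − rank ∂_2 = (30 − 9) − 20 = 1, and ∂_2 has invariant factor 2 > 1, so H_1 ≅ Z ⊕ Z/2Z.
  H_2: rank ker ∂_2 − rank ∂_3 = (20 − 20) − 0 = 0, and there is no ∂_3, so H_2 ≅ 0.

As a check, the Euler characteristic is 10 − 30 + 20 = 0, which agrees with 1 − 1 + 0 = 0.
(K is a triangulation of the Klein bottle.)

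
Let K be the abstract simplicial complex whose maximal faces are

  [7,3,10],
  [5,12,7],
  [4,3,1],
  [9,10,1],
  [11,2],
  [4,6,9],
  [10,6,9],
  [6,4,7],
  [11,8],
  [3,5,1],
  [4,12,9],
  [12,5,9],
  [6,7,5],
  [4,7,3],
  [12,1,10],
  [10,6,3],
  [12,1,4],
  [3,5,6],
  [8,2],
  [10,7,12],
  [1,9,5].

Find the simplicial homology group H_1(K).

H_1 = Z^2 × Z/2.

K has 12 vertices, 30 edges, 18 triangles.
rank ∂_1 = 10, rank ∂_2 = 18 ⇒ b_1 = 30 − 10 − 18 = 2; ∂_2 has invariant factor(s) [2] giving torsion. So H_1 = Z^2 × Z/2.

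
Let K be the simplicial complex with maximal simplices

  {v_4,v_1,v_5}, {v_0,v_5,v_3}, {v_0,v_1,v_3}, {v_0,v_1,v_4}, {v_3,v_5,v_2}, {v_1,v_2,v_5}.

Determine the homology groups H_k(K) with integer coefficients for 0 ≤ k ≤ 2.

Order the vertices as v_0 < v_1 < v_2 < v_3 < v_4 < v_5. Listing each simplex with vertices in this order, K has dimension 2 with simplices:

  0-simplices (6): [v_0], [v_1], [v_2], [v_3], [v_4], [v_5]
  1-simplices (12): [v_0,v_1], [v_0,v_3], [v_0,v_4], [v_0,v_5], [v_1,v_2], [v_1,v_3], [v_1,v_4], [v_1,v_5], [v_2,v_3], [v_2,v_5], [v_3,v_5], [v_4,v_5]
  2-simplices (6): [v_0,v_1,v_3], [v_0,v_1,v_4], [v_0,v_3,v_5], [v_1,v_2,v_5], [v_1,v_4,v_5], [v_2,v_3,v_5]

giving chain groups C_0 ≅ Z^6, C_1 ≅ Z^12, C_2 ≅ Z^6.

Boundary ∂_1: C_1 → C_0 is given by ∂[p,q] = [q] − [p]. For instance
  ∂[v_4,v_5] = [v_5] − [v_4].
This gives a 6×12 integer matrix of rank 5; reducing to Smith normal form yields diagonal entries (1,1,1,1,1).

∂_2: C_2 → C_1 acts by ∂[p,q,r] = [q,r] − [p,r] + [p,q]. For instance
  ∂[v_1,v_4,v_5] = [v_4,v_5] − [v_1,v_5] + [v_1,v_4],
  ∂[v_0,v_1,v_3] = [v_1,v_3] − [v_0,v_3] + [v_0,v_1].
As a 12×6 matrix over Z this has rank 6, with invariant factors (1,1,1,1,1,1).

Computing H_k = (kernel of ∂_k) / (image of ∂_{k+1}):

  H_0: rank C_0 − rank ∂_1 = 6 − 5 = 1, and the invariant factors of ∂_1 are all 1, so H_0 = Z.
  H_1: rank ker ∂_1 − rank ∂_2 = (12 − 5) − 6 = 1, and the invariant factors of ∂_2 are all 1, so H_1 = Z.
  H_2: rank ker ∂_2 − rank ∂_3 = (6 − 6) − 0 = 0, and there is no ∂_3, so H_2 = 0.

As a check, the Euler characteristic is 6 − 12 + 6 = 0, which agrees with 1 − 1 + 0 = 0.
(K is a triangulation of the cylinder S^1 x I.)

H_0 ≅ Z,  H_1 ≅ Z,  H_2 = 0.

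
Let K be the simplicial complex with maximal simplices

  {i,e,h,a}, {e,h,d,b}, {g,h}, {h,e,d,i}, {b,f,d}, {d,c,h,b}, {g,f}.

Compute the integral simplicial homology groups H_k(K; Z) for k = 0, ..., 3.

We work with the vertex ordering a < b < c < d < e < f < g < h < i. The simplices of K, each written with vertices in increasing order, are:

  0-simplices (9): a, b, c, d, e, f, g, h, i
  1-simplices (19): ae, ah, ai, bc, bd, be, bf, bh, cd, ch, de, df, dh, di, eh, ei, fg, gh, hi
  2-simplices (14): aeh, aei, ahi, bcd, bch, bde, bdf, bdh, beh, cdh, deh, dei, dhi, ehi
  3-simplices (4): aehi, bcdh, bdeh, dehi

giving chain groups C_0 ≅ Z^9, C_1 ≅ Z^19, C_2 ≅ Z^14, C_3 ≅ Z^4.

The boundary map ∂_1: C_1 → C_0 sends each edge [p,q] (with p < q) to q − p.
The resulting 9×19 matrix has rank 8, and its Smith normal form has invariant factors (1,1,1,1,1,1,1,1).

∂_2: C_2 → C_1 acts by ∂[p,q,r] = [q,r] − [p,r] + [p,q]. For instance
  ∂bdh = dh − bh + bd,
  ∂aeh = eh − ah + ae.
As a 19×14 matrix over Z this has rank 10, with invariant factors (1,1,1,1,1,1,1,1,1,1).

∂_3: C_3 → C_2 sends each 3-simplex σ to the alternating sum Σ_i (−1)^i (σ with its i-th vertex removed). For instance
  ∂aehi = ehi − ahi + aei − aeh,
  ∂bcdh = cdh − bdh + bch − bcd.
The resulting 14×4 matrix has rank 4, and its Smith normal form has invariant factors (1,1,1,1).

From H_k ≅ ker(∂_k) / im(∂_{k+1}) we obtain:

  H_0: rank C_0 − rank ∂_1 = 9 − 8 = 1, and the invariant factors of ∂_1 are all 1, so H_0 = Z.
  H_1: rank ker ∂_1 − rank ∂_2 = (19 − 8) − 10 = 1, and the invariant factors of ∂_2 are all 1, so H_1 = Z.
  H_2: rank ker ∂_2 − rank ∂_3 = (14 − 10) − 4 = 0, and the invariant factors of ∂_3 are all 1, so H_2 = 0.
  H_3: rank ker ∂_3 − rank ∂_4 = (4 − 4) − 0 = 0, and there is no ∂_4, so H_3 = 0.

As a check, the Euler characteristic is 9 − 19 + 14 − 4 = 0, which agrees with 1 − 1 + 0 − 0 = 0.

H_0 = Z,  H_1 = Z,  H_2 = 0,  H_3 = 0.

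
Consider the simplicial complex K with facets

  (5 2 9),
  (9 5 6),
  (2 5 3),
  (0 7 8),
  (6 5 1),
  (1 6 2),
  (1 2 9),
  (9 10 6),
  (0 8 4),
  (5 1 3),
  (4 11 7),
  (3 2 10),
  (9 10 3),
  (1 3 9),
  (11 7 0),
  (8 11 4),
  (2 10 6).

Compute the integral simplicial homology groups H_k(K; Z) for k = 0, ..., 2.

H_0 ≅ Z^2,  H_1 ≅ Z ⊕ Z/2Z,  H_2 = 0.

We work with the vertex ordering 0 < 1 < 2 < 3 < 4 < 5 < 6 < 7 < 8 < 9 < 10 < 11. The simplices of K, each written with vertices in increasing order, are:

  0-simplices (12): [0], [1], [2], [3], [4], [5], [6], [7], [8], [9], [10], [11]
  1-simplices (28): (28 of them)
  2-simplices (17): [0,4,8], [0,7,8], [0,7,11], [1,2,6], [1,2,9], [1,3,5], [1,3,9], [1,5,6], [2,3,5], [2,3,10], [2,5,9], [2,6,10], [3,9,10], [4,7,11], [4,8,11], [5,6,9], [6,9,10]

so the chain groups are C_0 ≅ Z^12, C_1 ≅ Z^28, C_2 ≅ Z^17.

Boundary ∂_1: C_1 → C_0 sends each edge [p,q] (with p < q) to q − p. For instance
  ∂[1,5] = [5] − [1].
As a 12×28 matrix over Z this has rank 10, with invariant factors (1,1,1,1,1,1,1,1,1,1).

Boundary ∂_2: C_2 → C_1 sends each 2-simplex [p,q,r] to [q,r] − [p,r] + [p,q]. For instance
  ∂[2,3,10] = [3,10] − [2,10] + [2,3],
  ∂[4,8,11] = [8,11] − [4,11] + [4,8].
The resulting 28×17 matrix has rank 17, and its Smith normal form has invariant factors (1,1,1,1,1,1,1,1,1,1,1,1,1,1,1,1,2).

Computing H_k = (kernel of ∂_k) / (image of ∂_{k+1}):

  H_0: rank C_0 − rank ∂_1 = 12 − 10 = 2, and the invariant factors of ∂_1 are all 1, so H_0 = Z^2.
  H_1: rank ker ∂_1 − rank ∂_2 = (28 − 10) − 17 = 1, and ∂_2 has invariant factor 2 > 1, so H_1 = Z ⊕ Z/2Z.
  H_2: rank ker ∂_2 − rank ∂_3 = (17 − 17) − 0 = 0, and there is no ∂_3, so H_2 = 0.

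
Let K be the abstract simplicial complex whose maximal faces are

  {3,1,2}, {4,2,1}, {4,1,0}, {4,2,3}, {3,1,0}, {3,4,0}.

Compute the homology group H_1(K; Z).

Order the vertices as 0 < 1 < 2 < 3 < 4. Listing each simplex with vertices in this order, K has dimension 2 with simplices:

  0-simplices (5): [0], [1], [2], [3], [4]
  1-simplices (9): [0,1], [0,3], [0,4], [1,2], [1,3], [1,4], [2,3], [2,4], [3,4]
  2-simplices (6): [0,1,3], [0,1,4], [0,3,4], [1,2,3], [1,2,4], [2,3,4]

giving chain groups C_0 ≅ Z^5, C_1 ≅ Z^9, C_2 ≅ Z^6.

Boundary ∂_1: C_1 → C_0 is given by ∂[p,q] = [q] − [p].
As a 5×9 matrix over Z this has rank 4, with invariant factors (1,1,1,1).

Boundary ∂_2: C_2 → C_1 sends each 2-simplex [p,q,r] to [q,r] − [p,r] + [p,q]. For instance
  ∂[1,2,3] = [2,3] − [1,3] + [1,2],
  ∂[2,3,4] = [3,4] − [2,4] + [2,3].
The 9×6 boundary matrix has rank 5 and Smith normal form diag(1,1,1,1,1).

From H_k ≅ ker(∂_k) / im(∂_{k+1}) we obtain:

  H_1: rank ker ∂_1 − rank ∂_2 = (9 − 4) − 5 = 0, and the invariant factors of ∂_2 are all 1, so H_1 = 0.

H_1 = 0.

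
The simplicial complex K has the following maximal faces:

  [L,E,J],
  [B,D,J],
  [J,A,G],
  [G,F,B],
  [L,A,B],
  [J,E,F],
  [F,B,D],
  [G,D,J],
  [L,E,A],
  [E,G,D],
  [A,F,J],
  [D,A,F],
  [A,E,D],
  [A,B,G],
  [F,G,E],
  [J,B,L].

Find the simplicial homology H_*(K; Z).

H_0 = Z,  H_1 = Z^2,  H_2 = Z.

Take the total order A < B < D < E < F < G < J < L on the vertex set. Then K (dimension 2) consists of the simplices:

  0-simplices (8): A, B, D, E, F, G, J, L
  1-simplices (24): AB, AD, AE, AF, AG, AJ, AL, BD, BF, BG, BJ, BL, DE, DF, DG, DJ, EF, EG, EJ, EL, FG, FJ, GJ, JL
  2-simplices (16): ABG, ABL, ADE, ADF, AEL, AFJ, AGJ, BDF, BDJ, BFG, BJL, DEG, DGJ, EFG, EFJ, EJL

Hence C_0 ≅ Z^8, C_1 ≅ Z^24, C_2 ≅ Z^16.

The boundary map ∂_1: C_1 → C_0 sends each edge [p,q] (with p < q) to q − p. For instance
  ∂JL = L − J.
The resulting 8×24 matrix has rank 7, and its Smith normal form has invariant factors (1,1,1,1,1,1,1).

∂_2: C_2 → C_1 sends each 2-simplex [p,q,r] to [q,r] − [p,r] + [p,q]. For instance
  ∂ABL = BL − AL + AB,
  ∂BDJ = DJ − BJ + BD.
This gives a 24×16 integer matrix of rank 15; reducing to Smith normal form yields diagonal entries (1,1,1,1,1,1,1,1,1,1,1,1,1,1,1).

From H_k ≅ ker(∂_k) / im(∂_{k+1}) we obtain:

  H_0: rank C_0 − rank ∂_1 = 8 − 7 = 1, and the invariant factors of ∂_1 are all 1, so H_0 = Z.
  H_1: rank ker ∂_1 − rank ∂_2 = (24 − 7) − 15 = 2, and the invariant factors of ∂_2 are all 1, so H_1 = Z^2.
  H_2: rank ker ∂_2 − rank ∂_3 = (16 − 15) − 0 = 1, and there is no ∂_3, so H_2 = Z.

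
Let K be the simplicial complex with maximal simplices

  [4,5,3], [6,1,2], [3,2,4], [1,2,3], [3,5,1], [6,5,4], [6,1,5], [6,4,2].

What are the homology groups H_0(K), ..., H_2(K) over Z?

Fix the vertex order 1 < 2 < 3 < 4 < 5 < 6 and write every simplex with vertices in increasing order. Then dim K = 2 and the simplices of K are:

  0-simplices (6): [1], [2], [3], [4], [5], [6]
  1-simplices (12): [1,2], [1,3], [1,5], [1,6], [2,3], [2,4], [2,6], [3,4], [3,5], [4,5], [4,6], [5,6]
  2-simplices (8): [1,2,3], [1,2,6], [1,3,5], [1,5,6], [2,3,4], [2,4,6], [3,4,5], [4,5,6]

so the chain groups are C_0 ≅ Z^6, C_1 ≅ Z^12, C_2 ≅ Z^8.

Boundary ∂_1: C_1 → C_0 maps an edge to its endpoints' difference, ∂[p,q] = q − p.
The resulting 6×12 matrix has rank 5, and its Smith normal form has invariant factors (1,1,1,1,1).

∂_2: C_2 → C_1 acts by ∂[p,q,r] = [q,r] − [p,r] + [p,q]. For instance
  ∂[1,5,6] = [5,6] − [1,6] + [1,5],
  ∂[4,5,6] = [5,6] − [4,6] + [4,5].
The resulting 12×8 matrix has rank 7, and its Smith normal form has invariant factors (1,1,1,1,1,1,1).

From H_k ≅ ker(∂_k) / im(∂_{k+1}) we obtain:

  H_0: rank C_0 − rank ∂_1 = 6 − 5 = 1, and the invariant factors of ∂_1 are all 1, so H_0 = Z.
  H_1: rank ker ∂_1 − rank ∂_2 = (12 − 5) − 7 = 0, and the invariant factors of ∂_2 are all 1, so H_1 = 0.
  H_2: rank ker ∂_2 − rank ∂_3 = (8 − 7) − 0 = 1, and there is no ∂_3, so H_2 = Z.

As a check, the Euler characteristic is 6 − 12 + 8 = 2, which agrees with 1 − 0 + 1 = 2.
(K is a triangulation of the 2-sphere S^2.)

H_0 = Z,  H_1 = 0,  H_2 = Z.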